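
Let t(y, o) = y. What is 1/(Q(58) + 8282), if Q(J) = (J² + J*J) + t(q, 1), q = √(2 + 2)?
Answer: 1/15012 ≈ 6.6613e-5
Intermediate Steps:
q = 2 (q = √4 = 2)
Q(J) = 2 + 2*J² (Q(J) = (J² + J*J) + 2 = (J² + J²) + 2 = 2*J² + 2 = 2 + 2*J²)
1/(Q(58) + 8282) = 1/((2 + 2*58²) + 8282) = 1/((2 + 2*3364) + 8282) = 1/((2 + 6728) + 8282) = 1/(6730 + 8282) = 1/15012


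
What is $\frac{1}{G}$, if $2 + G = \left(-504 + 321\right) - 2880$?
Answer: $- \frac{1}{3065} \approx -0.00032626$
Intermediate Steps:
$G = -3065$ ($G = -2 + \left(\left(-504 + 321\right) - 2880\right) = -2 - 3063 = -3065$)
$\frac{1}{G} = \frac{1}{-3065} = - \frac{1}{3065}$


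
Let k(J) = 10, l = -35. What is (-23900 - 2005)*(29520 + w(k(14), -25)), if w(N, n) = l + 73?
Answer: -765699990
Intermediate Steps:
w(N, n) = 38 (w(N, n) = -35 + 73 = 38)
(-23900 - 2005)*(29520 + w(k(14), -25)) = (-23900 - 2005)*(29520 + 38) = -25905*29558 = -765699990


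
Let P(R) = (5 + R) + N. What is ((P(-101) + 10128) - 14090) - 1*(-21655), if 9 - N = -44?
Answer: 17650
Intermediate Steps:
N = 53 (N = 9 - 1*(-44) = 9 + 44 = 53)
P(R) = 58 + R (P(R) = (5 + R) + 53 = 58 + R)
((P(-101) + 10128) - 14090) - 1*(-21655) = (((58 - 101) + 10128) - 14090) - 1*(-21655) = ((-43 + 10128) - 14090) + 21655 = (10085 - 14090) + 21655 = -4005 + 21655 = 17650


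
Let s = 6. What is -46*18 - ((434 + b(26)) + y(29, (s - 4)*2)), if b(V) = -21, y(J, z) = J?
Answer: -1270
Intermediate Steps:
-46*18 - ((434 + b(26)) + y(29, (s - 4)*2)) = -46*18 - ((434 - 21) + 29) = -828 - (413 + 29) = -828 - 1*442 = -828 - 442 = -1270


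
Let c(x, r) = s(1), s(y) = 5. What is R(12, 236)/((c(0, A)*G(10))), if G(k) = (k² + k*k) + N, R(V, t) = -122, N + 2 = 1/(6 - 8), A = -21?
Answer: -244/1975 ≈ -0.12354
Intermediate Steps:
N = -5/2 (N = -2 + 1/(6 - 8) = -2 + 1/(-2) = -2 - ½ = -5/2 ≈ -2.5000)
c(x, r) = 5
G(k) = -5/2 + 2*k² (G(k) = (k² + k*k) - 5/2 = (k² + k²) - 5/2 = 2*k² - 5/2 = -5/2 + 2*k²)
R(12, 236)/((c(0, A)*G(10))) = -122*1/(5*(-5/2 + 2*10²)) = -122*1/(5*(-5/2 + 2*100)) = -122*1/(5*(-5/2 + 200)) = -122/(5*(395/2)) = -122/1975/2 = -122*2/1975 = -244/1975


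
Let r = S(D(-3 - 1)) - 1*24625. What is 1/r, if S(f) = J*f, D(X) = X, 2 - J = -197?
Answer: -1/25421 ≈ -3.9338e-5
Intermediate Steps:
J = 199 (J = 2 - 1*(-197) = 2 + 197 = 199)
S(f) = 199*f
r = -25421 (r = 199*(-3 - 1) - 1*24625 = 199*(-4) - 24625 = -796 - 24625 = -25421)
1/r = 1/(-25421) = -1/25421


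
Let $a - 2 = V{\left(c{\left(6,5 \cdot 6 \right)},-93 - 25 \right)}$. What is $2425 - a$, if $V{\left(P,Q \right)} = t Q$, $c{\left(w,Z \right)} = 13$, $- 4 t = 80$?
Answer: $63$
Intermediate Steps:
$t = -20$ ($t = \left(- \frac{1}{4}\right) 80 = -20$)
$V{\left(P,Q \right)} = - 20 Q$
$a = 2362$ ($a = 2 - 20 \left(-93 - 25\right) = 2 - -2360 = 2 + 2360 = 2362$)
$2425 - a = 2425 - 2362 = 63$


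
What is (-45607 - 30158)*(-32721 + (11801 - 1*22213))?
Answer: 3267971745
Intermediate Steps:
(-45607 - 30158)*(-32721 + (11801 - 1*22213)) = -75765*(-32721 + (11801 - 22213)) = -75765*(-32721 - 10412) = -75765*(-43133) = 3267971745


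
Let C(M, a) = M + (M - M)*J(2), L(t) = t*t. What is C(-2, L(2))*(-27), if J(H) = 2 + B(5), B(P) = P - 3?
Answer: 54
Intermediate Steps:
B(P) = -3 + P
L(t) = t²
J(H) = 4 (J(H) = 2 + (-3 + 5) = 2 + 2 = 4)
C(M, a) = M (C(M, a) = M + (M - M)*4 = M + 0*4 = M + 0 = M)
C(-2, L(2))*(-27) = -2*(-27) = 54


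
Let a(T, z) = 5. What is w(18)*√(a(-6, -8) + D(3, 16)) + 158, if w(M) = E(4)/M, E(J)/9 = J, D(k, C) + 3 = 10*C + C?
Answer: 158 + 2*√178 ≈ 184.68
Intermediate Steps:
D(k, C) = -3 + 11*C (D(k, C) = -3 + (10*C + C) = -3 + 11*C)
E(J) = 9*J
w(M) = 36/M (w(M) = (9*4)/M = 36/M)
w(18)*√(a(-6, -8) + D(3, 16)) + 158 = (36/18)*√(5 + (-3 + 11*16)) + 158 = (36*(1/18))*√(5 + (-3 + 176)) + 158 = 2*√(5 + 173) + 158 = 2*√178 + 158 = 158 + 2*√178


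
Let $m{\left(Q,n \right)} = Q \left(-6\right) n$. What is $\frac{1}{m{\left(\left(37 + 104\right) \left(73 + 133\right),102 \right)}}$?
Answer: $- \frac{1}{17776152} \approx -5.6255 \cdot 10^{-8}$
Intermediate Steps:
$m{\left(Q,n \right)} = - 6 Q n$
$\frac{1}{m{\left(\left(37 + 104\right) \left(73 + 133\right),102 \right)}} = \frac{1}{\left(-6\right) \left(37 + 104\right) \left(73 + 133\right) 102} = \frac{1}{\left(-6\right) 141 \cdot 206 \cdot 102} = \frac{1}{\left(-6\right) 29046 \cdot 102} = \frac{1}{-17776152} = - \frac{1}{17776152}$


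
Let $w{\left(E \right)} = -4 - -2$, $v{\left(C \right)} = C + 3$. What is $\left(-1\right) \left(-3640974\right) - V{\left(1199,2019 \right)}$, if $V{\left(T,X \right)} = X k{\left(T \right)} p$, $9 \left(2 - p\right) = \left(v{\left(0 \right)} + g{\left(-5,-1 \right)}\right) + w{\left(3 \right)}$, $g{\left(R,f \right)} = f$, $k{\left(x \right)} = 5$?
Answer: $3620784$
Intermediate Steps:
$v{\left(C \right)} = 3 + C$
$w{\left(E \right)} = -2$ ($w{\left(E \right)} = -4 + 2 = -2$)
$p = 2$ ($p = 2 - \frac{\left(\left(3 + 0\right) - 1\right) - 2}{9} = 2 - \frac{\left(3 - 1\right) - 2}{9} = 2 - \frac{2 - 2}{9} = 2 - 0 = 2 + 0 = 2$)
$V{\left(T,X \right)} = 10 X$ ($V{\left(T,X \right)} = X 5 \cdot 2 = 5 X 2 = 10 X$)
$\left(-1\right) \left(-3640974\right) - V{\left(1199,2019 \right)} = \left(-1\right) \left(-3640974\right) - 10 \cdot 2019 = 3640974 - 20190 = 3620784$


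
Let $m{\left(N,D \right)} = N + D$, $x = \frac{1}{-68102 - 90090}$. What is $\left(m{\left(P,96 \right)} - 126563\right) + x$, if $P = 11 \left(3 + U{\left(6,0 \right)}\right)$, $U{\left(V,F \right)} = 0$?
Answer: $- \frac{20000847329}{158192} \approx -1.2643 \cdot 10^{5}$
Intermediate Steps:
$x = - \frac{1}{158192}$ ($x = \frac{1}{-158192} = - \frac{1}{158192} \approx -6.3214 \cdot 10^{-6}$)
$P = 33$ ($P = 11 \left(3 + 0\right) = 11 \cdot 3 = 33$)
$m{\left(N,D \right)} = D + N$
$\left(m{\left(P,96 \right)} - 126563\right) + x = \left(\left(96 + 33\right) - 126563\right) - \frac{1}{158192} = \left(129 - 126563\right) - \frac{1}{158192} = -126434 - \frac{1}{158192} = - \frac{20000847329}{158192}$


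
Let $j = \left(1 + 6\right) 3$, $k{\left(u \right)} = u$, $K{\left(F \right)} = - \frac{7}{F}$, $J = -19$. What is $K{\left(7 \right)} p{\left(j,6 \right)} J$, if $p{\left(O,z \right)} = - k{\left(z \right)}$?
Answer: $-114$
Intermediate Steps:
$j = 21$ ($j = 7 \cdot 3 = 21$)
$p{\left(O,z \right)} = - z$
$K{\left(7 \right)} p{\left(j,6 \right)} J = - \frac{7}{7} \left(\left(-1\right) 6\right) \left(-19\right) = \left(-7\right) \frac{1}{7} \left(-6\right) \left(-19\right) = \left(-1\right) \left(-6\right) \left(-19\right) = 6 \left(-19\right) = -114$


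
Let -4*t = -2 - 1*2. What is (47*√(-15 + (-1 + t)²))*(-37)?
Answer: -1739*I*√15 ≈ -6735.1*I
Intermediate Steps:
t = 1 (t = -(-2 - 1*2)/4 = -(-2 - 2)/4 = -¼*(-4) = 1)
(47*√(-15 + (-1 + t)²))*(-37) = (47*√(-15 + (-1 + 1)²))*(-37) = (47*√(-15 + 0²))*(-37) = (47*√(-15 + 0))*(-37) = (47*√(-15))*(-37) = (47*(I*√15))*(-37) = (47*I*√15)*(-37) = -1739*I*√15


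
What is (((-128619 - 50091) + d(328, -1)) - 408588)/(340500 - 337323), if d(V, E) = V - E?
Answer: -586969/3177 ≈ -184.76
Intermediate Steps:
(((-128619 - 50091) + d(328, -1)) - 408588)/(340500 - 337323) = (((-128619 - 50091) + (328 - 1*(-1))) - 408588)/(340500 - 337323) = ((-178710 + (328 + 1)) - 408588)/3177 = ((-178710 + 329) - 408588)*(1/3177) = (-178381 - 408588)*(1/3177) = -586969*1/3177 = -586969/3177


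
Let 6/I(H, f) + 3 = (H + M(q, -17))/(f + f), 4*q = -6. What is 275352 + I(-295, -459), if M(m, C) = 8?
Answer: 679287876/2467 ≈ 2.7535e+5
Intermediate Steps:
q = -3/2 (q = (¼)*(-6) = -3/2 ≈ -1.5000)
I(H, f) = 6/(-3 + (8 + H)/(2*f)) (I(H, f) = 6/(-3 + (H + 8)/(f + f)) = 6/(-3 + (8 + H)/((2*f))) = 6/(-3 + (8 + H)*(1/(2*f))) = 6/(-3 + (8 + H)/(2*f)))
275352 + I(-295, -459) = 275352 + 12*(-459)/(8 - 295 - 6*(-459)) = 275352 + 12*(-459)/(8 - 295 + 2754) = 275352 + 12*(-459)/2467 = 275352 + 12*(-459)*(1/2467) = 275352 - 5508/2467 = 679287876/2467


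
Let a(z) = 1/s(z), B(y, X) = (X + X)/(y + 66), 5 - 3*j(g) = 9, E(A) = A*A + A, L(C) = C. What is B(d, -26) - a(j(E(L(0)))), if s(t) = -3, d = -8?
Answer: -49/87 ≈ -0.56322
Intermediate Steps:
E(A) = A + A**2 (E(A) = A**2 + A = A + A**2)
j(g) = -4/3 (j(g) = 5/3 - 1/3*9 = 5/3 - 3 = -4/3)
B(y, X) = 2*X/(66 + y) (B(y, X) = (2*X)/(66 + y) = 2*X/(66 + y))
a(z) = -1/3 (a(z) = 1/(-3) = -1/3)
B(d, -26) - a(j(E(L(0)))) = 2*(-26)/(66 - 8) - 1*(-1/3) = 2*(-26)/58 + 1/3 = 2*(-26)*(1/58) + 1/3 = -26/29 + 1/3 = -49/87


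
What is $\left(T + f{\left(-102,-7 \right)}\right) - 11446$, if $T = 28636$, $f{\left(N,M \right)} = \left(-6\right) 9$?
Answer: $17136$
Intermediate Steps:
$f{\left(N,M \right)} = -54$
$\left(T + f{\left(-102,-7 \right)}\right) - 11446 = \left(28636 - 54\right) - 11446 = 28582 - 11446 = 17136$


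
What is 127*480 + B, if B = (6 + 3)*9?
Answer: 61041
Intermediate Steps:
B = 81 (B = 9*9 = 81)
127*480 + B = 127*480 + 81 = 60960 + 81 = 61041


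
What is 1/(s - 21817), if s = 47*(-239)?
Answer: -1/33050 ≈ -3.0257e-5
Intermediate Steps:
s = -11233
1/(s - 21817) = 1/(-11233 - 21817) = 1/(-33050) = -1/33050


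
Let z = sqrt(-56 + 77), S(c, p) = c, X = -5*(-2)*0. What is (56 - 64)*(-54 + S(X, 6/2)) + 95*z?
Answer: 432 + 95*sqrt(21) ≈ 867.34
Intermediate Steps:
X = 0 (X = 10*0 = 0)
z = sqrt(21) ≈ 4.5826
(56 - 64)*(-54 + S(X, 6/2)) + 95*z = (56 - 64)*(-54 + 0) + 95*sqrt(21) = -8*(-54) + 95*sqrt(21) = 432 + 95*sqrt(21)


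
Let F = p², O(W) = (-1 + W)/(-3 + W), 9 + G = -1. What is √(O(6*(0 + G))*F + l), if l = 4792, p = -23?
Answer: √2339155/21 ≈ 72.830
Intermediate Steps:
G = -10 (G = -9 - 1 = -10)
O(W) = (-1 + W)/(-3 + W)
F = 529 (F = (-23)² = 529)
√(O(6*(0 + G))*F + l) = √(((-1 + 6*(0 - 10))/(-3 + 6*(0 - 10)))*529 + 4792) = √(((-1 + 6*(-10))/(-3 + 6*(-10)))*529 + 4792) = √(((-1 - 60)/(-3 - 60))*529 + 4792) = √((-61/(-63))*529 + 4792) = √(-1/63*(-61)*529 + 4792) = √((61/63)*529 + 4792) = √(32269/63 + 4792) = √(334165/63) = √2339155/21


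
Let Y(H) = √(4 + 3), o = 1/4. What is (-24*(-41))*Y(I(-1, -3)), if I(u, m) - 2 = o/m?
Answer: 984*√7 ≈ 2603.4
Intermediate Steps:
o = ¼ ≈ 0.25000
I(u, m) = 2 + 1/(4*m)
Y(H) = √7
(-24*(-41))*Y(I(-1, -3)) = (-24*(-41))*√7 = 984*√7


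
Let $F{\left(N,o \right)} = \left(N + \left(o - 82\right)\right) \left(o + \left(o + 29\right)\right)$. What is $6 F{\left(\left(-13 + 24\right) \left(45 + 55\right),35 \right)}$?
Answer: $625482$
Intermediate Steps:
$F{\left(N,o \right)} = \left(29 + 2 o\right) \left(-82 + N + o\right)$ ($F{\left(N,o \right)} = \left(N + \left(-82 + o\right)\right) \left(o + \left(29 + o\right)\right) = \left(-82 + N + o\right) \left(29 + 2 o\right) = \left(29 + 2 o\right) \left(-82 + N + o\right)$)
$6 F{\left(\left(-13 + 24\right) \left(45 + 55\right),35 \right)} = 6 \left(-2378 - 4725 + 2 \cdot 35^{2} + 29 \left(-13 + 24\right) \left(45 + 55\right) + 2 \left(-13 + 24\right) \left(45 + 55\right) 35\right) = 6 \left(-2378 - 4725 + 2 \cdot 1225 + 29 \cdot 11 \cdot 100 + 2 \cdot 11 \cdot 100 \cdot 35\right) = 6 \left(-2378 - 4725 + 2450 + 29 \cdot 1100 + 2 \cdot 1100 \cdot 35\right) = 6 \left(-2378 - 4725 + 2450 + 31900 + 77000\right) = 6 \cdot 104247 = 625482$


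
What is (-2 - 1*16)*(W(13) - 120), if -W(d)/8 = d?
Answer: 4032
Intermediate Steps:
W(d) = -8*d
(-2 - 1*16)*(W(13) - 120) = (-2 - 1*16)*(-8*13 - 120) = (-2 - 16)*(-104 - 120) = -18*(-224) = 4032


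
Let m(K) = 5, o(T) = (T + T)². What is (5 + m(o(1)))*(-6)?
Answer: -60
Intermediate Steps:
o(T) = 4*T² (o(T) = (2*T)² = 4*T²)
(5 + m(o(1)))*(-6) = (5 + 5)*(-6) = 10*(-6) = -60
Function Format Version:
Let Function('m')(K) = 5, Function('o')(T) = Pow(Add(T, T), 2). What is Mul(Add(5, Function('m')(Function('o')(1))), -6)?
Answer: -60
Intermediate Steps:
Function('o')(T) = Mul(4, Pow(T, 2)) (Function('o')(T) = Pow(Mul(2, T), 2) = Mul(4, Pow(T, 2)))
Mul(Add(5, Function('m')(Function('o')(1))), -6) = Mul(Add(5, 5), -6) = Mul(10, -6) = -60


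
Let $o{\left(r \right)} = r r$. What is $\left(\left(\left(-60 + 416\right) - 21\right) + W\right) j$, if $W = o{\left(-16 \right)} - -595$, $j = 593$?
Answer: $703298$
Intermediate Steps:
$o{\left(r \right)} = r^{2}$
$W = 851$ ($W = \left(-16\right)^{2} - -595 = 256 + 595 = 851$)
$\left(\left(\left(-60 + 416\right) - 21\right) + W\right) j = \left(\left(\left(-60 + 416\right) - 21\right) + 851\right) 593 = \left(\left(356 - 21\right) + 851\right) 593 = \left(335 + 851\right) 593 = 1186 \cdot 593 = 703298$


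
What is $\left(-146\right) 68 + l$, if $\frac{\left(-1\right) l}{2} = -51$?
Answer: $-9826$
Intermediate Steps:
$l = 102$ ($l = \left(-2\right) \left(-51\right) = 102$)
$\left(-146\right) 68 + l = \left(-146\right) 68 + 102 = -9928 + 102 = -9826$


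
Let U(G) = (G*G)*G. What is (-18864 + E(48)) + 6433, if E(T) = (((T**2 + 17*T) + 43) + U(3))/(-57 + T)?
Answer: -115069/9 ≈ -12785.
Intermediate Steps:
U(G) = G**3 (U(G) = G**2*G = G**3)
E(T) = (70 + T**2 + 17*T)/(-57 + T) (E(T) = (((T**2 + 17*T) + 43) + 3**3)/(-57 + T) = ((43 + T**2 + 17*T) + 27)/(-57 + T) = (70 + T**2 + 17*T)/(-57 + T))
(-18864 + E(48)) + 6433 = (-18864 + (70 + 48**2 + 17*48)/(-57 + 48)) + 6433 = (-18864 + (70 + 2304 + 816)/(-9)) + 6433 = (-18864 - 1/9*3190) + 6433 = (-18864 - 3190/9) + 6433 = -172966/9 + 6433 = -115069/9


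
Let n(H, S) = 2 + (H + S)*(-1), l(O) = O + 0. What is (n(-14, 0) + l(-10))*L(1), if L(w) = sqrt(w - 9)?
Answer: 12*I*sqrt(2) ≈ 16.971*I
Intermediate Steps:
l(O) = O
L(w) = sqrt(-9 + w)
n(H, S) = 2 - H - S (n(H, S) = 2 + (-H - S) = 2 - H - S)
(n(-14, 0) + l(-10))*L(1) = ((2 - 1*(-14) - 1*0) - 10)*sqrt(-9 + 1) = ((2 + 14 + 0) - 10)*sqrt(-8) = (16 - 10)*(2*I*sqrt(2)) = 6*(2*I*sqrt(2)) = 12*I*sqrt(2)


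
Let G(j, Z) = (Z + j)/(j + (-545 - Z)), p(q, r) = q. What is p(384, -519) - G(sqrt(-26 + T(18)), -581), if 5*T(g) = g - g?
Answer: 264269/661 - 617*I*sqrt(26)/1322 ≈ 399.8 - 2.3798*I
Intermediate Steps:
T(g) = 0 (T(g) = (g - g)/5 = (1/5)*0 = 0)
G(j, Z) = (Z + j)/(-545 + j - Z)
p(384, -519) - G(sqrt(-26 + T(18)), -581) = 384 - (-581 + sqrt(-26 + 0))/(-545 + sqrt(-26 + 0) - 1*(-581)) = 384 - (-581 + sqrt(-26))/(-545 + sqrt(-26) + 581) = 384 - (-581 + I*sqrt(26))/(-545 + I*sqrt(26) + 581) = 384 - (-581 + I*sqrt(26))/(36 + I*sqrt(26))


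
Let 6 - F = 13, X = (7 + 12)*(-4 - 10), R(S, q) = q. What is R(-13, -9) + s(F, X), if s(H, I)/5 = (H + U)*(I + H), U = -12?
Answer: 25926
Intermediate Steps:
X = -266 (X = 19*(-14) = -266)
F = -7 (F = 6 - 1*13 = 6 - 13 = -7)
s(H, I) = 5*(-12 + H)*(H + I) (s(H, I) = 5*((H - 12)*(I + H)) = 5*((-12 + H)*(H + I)) = 5*(-12 + H)*(H + I))
R(-13, -9) + s(F, X) = -9 + (-60*(-7) - 60*(-266) + 5*(-7)² + 5*(-7)*(-266)) = -9 + (420 + 15960 + 5*49 + 9310) = -9 + (420 + 15960 + 245 + 9310) = -9 + 25935 = 25926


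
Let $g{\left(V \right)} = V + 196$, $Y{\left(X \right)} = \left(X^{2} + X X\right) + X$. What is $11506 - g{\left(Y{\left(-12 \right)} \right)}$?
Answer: $11034$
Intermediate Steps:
$Y{\left(X \right)} = X + 2 X^{2}$ ($Y{\left(X \right)} = \left(X^{2} + X^{2}\right) + X = 2 X^{2} + X = X + 2 X^{2}$)
$g{\left(V \right)} = 196 + V$
$11506 - g{\left(Y{\left(-12 \right)} \right)} = 11506 - \left(196 - 12 \left(1 + 2 \left(-12\right)\right)\right) = 11506 - \left(196 - 12 \left(1 - 24\right)\right) = 11506 - \left(196 - -276\right) = 11506 - \left(196 + 276\right) = 11506 - 472 = 11034$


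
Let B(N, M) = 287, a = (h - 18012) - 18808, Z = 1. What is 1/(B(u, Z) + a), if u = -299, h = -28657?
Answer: -1/65190 ≈ -1.5340e-5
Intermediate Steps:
a = -65477 (a = (-28657 - 18012) - 18808 = -46669 - 18808 = -65477)
1/(B(u, Z) + a) = 1/(287 - 65477) = 1/(-65190) = -1/65190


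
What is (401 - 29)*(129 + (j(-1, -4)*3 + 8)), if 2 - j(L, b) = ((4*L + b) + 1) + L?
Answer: 62124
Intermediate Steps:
j(L, b) = 1 - b - 5*L (j(L, b) = 2 - (((4*L + b) + 1) + L) = 2 - (((b + 4*L) + 1) + L) = 2 - ((1 + b + 4*L) + L) = 2 - (1 + b + 5*L) = 2 + (-1 - b - 5*L) = 1 - b - 5*L)
(401 - 29)*(129 + (j(-1, -4)*3 + 8)) = (401 - 29)*(129 + ((1 - 1*(-4) - 5*(-1))*3 + 8)) = 372*(129 + ((1 + 4 + 5)*3 + 8)) = 372*(129 + (10*3 + 8)) = 372*(129 + (30 + 8)) = 372*(129 + 38) = 372*167 = 62124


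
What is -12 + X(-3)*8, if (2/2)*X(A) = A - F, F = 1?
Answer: -44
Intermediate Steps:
X(A) = -1 + A (X(A) = A - 1*1 = A - 1 = -1 + A)
-12 + X(-3)*8 = -12 + (-1 - 3)*8 = -12 - 4*8 = -12 - 32 = -44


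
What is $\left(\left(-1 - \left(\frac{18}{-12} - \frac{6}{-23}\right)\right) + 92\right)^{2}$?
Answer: $\frac{18003049}{2116} \approx 8508.1$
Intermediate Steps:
$\left(\left(-1 - \left(\frac{18}{-12} - \frac{6}{-23}\right)\right) + 92\right)^{2} = \left(\left(-1 - \left(18 \left(- \frac{1}{12}\right) - - \frac{6}{23}\right)\right) + 92\right)^{2} = \left(\left(-1 - \left(- \frac{3}{2} + \frac{6}{23}\right)\right) + 92\right)^{2} = \left(\left(-1 - - \frac{57}{46}\right) + 92\right)^{2} = \left(\left(-1 + \frac{57}{46}\right) + 92\right)^{2} = \left(\frac{11}{46} + 92\right)^{2} = \left(\frac{4243}{46}\right)^{2} = \frac{18003049}{2116}$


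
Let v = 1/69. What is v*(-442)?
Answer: -442/69 ≈ -6.4058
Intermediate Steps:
v = 1/69 ≈ 0.014493
v*(-442) = (1/69)*(-442) = -442/69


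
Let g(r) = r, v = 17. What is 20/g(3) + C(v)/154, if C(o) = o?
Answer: 3131/462 ≈ 6.7771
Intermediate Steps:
20/g(3) + C(v)/154 = 20/3 + 17/154 = 3131/462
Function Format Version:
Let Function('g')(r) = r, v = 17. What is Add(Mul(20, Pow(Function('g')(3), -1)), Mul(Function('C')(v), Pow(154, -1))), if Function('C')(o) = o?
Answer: Rational(3131, 462) ≈ 6.7771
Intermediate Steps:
Add(Mul(20, Pow(Function('g')(3), -1)), Mul(Function('C')(v), Pow(154, -1))) = Add(Mul(20, Pow(3, -1)), Mul(17, Pow(154, -1))) = Add(Mul(20, Rational(1, 3)), Mul(17, Rational(1, 154))) = Add(Rational(20, 3), Rational(17, 154)) = Rational(3131, 462)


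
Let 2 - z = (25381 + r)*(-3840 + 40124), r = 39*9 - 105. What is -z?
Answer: 929850066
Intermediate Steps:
r = 246 (r = 351 - 105 = 246)
z = -929850066 (z = 2 - (25381 + 246)*(-3840 + 40124) = 2 - 25627*36284 = 2 - 1*929850068 = 2 - 929850068 = -929850066)
-z = -1*(-929850066) = 929850066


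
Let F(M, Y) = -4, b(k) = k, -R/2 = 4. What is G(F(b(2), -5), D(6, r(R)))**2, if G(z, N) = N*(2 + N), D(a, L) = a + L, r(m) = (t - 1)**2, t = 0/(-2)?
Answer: 3969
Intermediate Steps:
R = -8 (R = -2*4 = -8)
t = 0 (t = 0*(-1/2) = 0)
r(m) = 1 (r(m) = (0 - 1)**2 = (-1)**2 = 1)
D(a, L) = L + a
G(F(b(2), -5), D(6, r(R)))**2 = ((1 + 6)*(2 + (1 + 6)))**2 = (7*(2 + 7))**2 = (7*9)**2 = 63**2 = 3969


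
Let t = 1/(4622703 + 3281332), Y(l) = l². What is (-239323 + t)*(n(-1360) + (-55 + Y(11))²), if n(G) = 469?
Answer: -1825410760413360/1580807 ≈ -1.1547e+9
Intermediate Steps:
t = 1/7904035 ≈ 1.2652e-7
(-239323 + t)*(n(-1360) + (-55 + Y(11))²) = (-239323 + 1/7904035)*(469 + (-55 + 11²)²) = -1891617368304*(469 + (-55 + 121)²)/7904035 = -1891617368304*(469 + 66²)/7904035 = -1891617368304*(469 + 4356)/7904035 = -1891617368304/7904035*4825 = -1825410760413360/1580807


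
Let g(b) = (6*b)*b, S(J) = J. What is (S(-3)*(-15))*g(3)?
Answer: 2430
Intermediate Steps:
g(b) = 6*b²
(S(-3)*(-15))*g(3) = (-3*(-15))*(6*3²) = 45*(6*9) = 45*54 = 2430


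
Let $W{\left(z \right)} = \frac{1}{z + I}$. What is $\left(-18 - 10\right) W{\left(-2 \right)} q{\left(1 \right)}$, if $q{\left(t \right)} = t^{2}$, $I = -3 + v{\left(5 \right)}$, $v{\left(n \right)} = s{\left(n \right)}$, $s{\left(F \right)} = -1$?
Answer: $\frac{14}{3} \approx 4.6667$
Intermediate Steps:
$v{\left(n \right)} = -1$
$I = -4$ ($I = -3 - 1 = -4$)
$W{\left(z \right)} = \frac{1}{-4 + z}$ ($W{\left(z \right)} = \frac{1}{z - 4} = \frac{1}{-4 + z}$)
$\left(-18 - 10\right) W{\left(-2 \right)} q{\left(1 \right)} = \frac{-18 - 10}{-4 - 2} \cdot 1^{2} = - \frac{28}{-6} \cdot 1 = \left(-28\right) \left(- \frac{1}{6}\right) 1 = \frac{14}{3} \cdot 1 = \frac{14}{3}$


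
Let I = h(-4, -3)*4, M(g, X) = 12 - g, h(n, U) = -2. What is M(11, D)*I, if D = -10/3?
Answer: -8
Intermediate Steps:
D = -10/3 (D = -10*1/3 = -10/3 ≈ -3.3333)
I = -8 (I = -2*4 = -8)
M(11, D)*I = (12 - 1*11)*(-8) = (12 - 11)*(-8) = 1*(-8) = -8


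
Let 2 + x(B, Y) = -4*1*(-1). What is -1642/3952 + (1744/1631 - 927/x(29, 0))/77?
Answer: -1593454539/248159912 ≈ -6.4211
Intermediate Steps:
x(B, Y) = 2 (x(B, Y) = -2 - 4*1*(-1) = -2 - 4*(-1) = -2 + 4 = 2)
-1642/3952 + (1744/1631 - 927/x(29, 0))/77 = -1642/3952 + (1744/1631 - 927/2)/77 = -1642*1/3952 + (1744*(1/1631) - 927*½)*(1/77) = -821/1976 + (1744/1631 - 927/2)*(1/77) = -821/1976 - 1508449/3262*1/77 = -821/1976 - 1508449/251174 = -1593454539/248159912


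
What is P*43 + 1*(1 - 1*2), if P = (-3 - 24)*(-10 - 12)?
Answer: 25541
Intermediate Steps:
P = 594 (P = -27*(-22) = 594)
P*43 + 1*(1 - 1*2) = 594*43 + 1*(1 - 1*2) = 25542 + 1*(1 - 2) = 25542 + 1*(-1) = 25542 - 1 = 25541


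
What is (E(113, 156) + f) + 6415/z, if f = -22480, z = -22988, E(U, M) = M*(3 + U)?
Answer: -100785807/22988 ≈ -4384.3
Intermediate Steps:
(E(113, 156) + f) + 6415/z = (156*(3 + 113) - 22480) + 6415/(-22988) = (156*116 - 22480) + 6415*(-1/22988) = (18096 - 22480) - 6415/22988 = -4384 - 6415/22988 = -100785807/22988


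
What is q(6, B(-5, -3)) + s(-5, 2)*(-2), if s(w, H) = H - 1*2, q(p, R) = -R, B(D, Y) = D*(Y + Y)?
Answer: -30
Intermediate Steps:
B(D, Y) = 2*D*Y (B(D, Y) = D*(2*Y) = 2*D*Y)
s(w, H) = -2 + H (s(w, H) = H - 2 = -2 + H)
q(6, B(-5, -3)) + s(-5, 2)*(-2) = -2*(-5)*(-3) + (-2 + 2)*(-2) = -1*30 + 0*(-2) = -30 + 0 = -30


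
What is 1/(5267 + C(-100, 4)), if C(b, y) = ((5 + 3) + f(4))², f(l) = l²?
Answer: 1/5843 ≈ 0.00017114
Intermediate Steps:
C(b, y) = 576 (C(b, y) = ((5 + 3) + 4²)² = (8 + 16)² = 24² = 576)
1/(5267 + C(-100, 4)) = 1/(5267 + 576) = 1/5843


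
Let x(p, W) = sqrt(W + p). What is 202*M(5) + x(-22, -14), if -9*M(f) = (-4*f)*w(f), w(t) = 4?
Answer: 16160/9 + 6*I ≈ 1795.6 + 6.0*I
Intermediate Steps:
M(f) = 16*f/9 (M(f) = -(-4*f)*4/9 = -(-16)*f/9 = 16*f/9)
202*M(5) + x(-22, -14) = 202*((16/9)*5) + sqrt(-14 - 22) = 202*(80/9) + sqrt(-36) = 16160/9 + 6*I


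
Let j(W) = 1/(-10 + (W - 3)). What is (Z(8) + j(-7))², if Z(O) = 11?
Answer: 47961/400 ≈ 119.90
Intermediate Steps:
j(W) = 1/(-13 + W) (j(W) = 1/(-10 + (-3 + W)) = 1/(-13 + W))
(Z(8) + j(-7))² = (11 + 1/(-13 - 7))² = (11 + 1/(-20))² = (11 - 1/20)² = (219/20)² = 47961/400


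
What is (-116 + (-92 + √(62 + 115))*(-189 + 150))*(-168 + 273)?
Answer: 364560 - 4095*√177 ≈ 3.1008e+5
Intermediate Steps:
(-116 + (-92 + √(62 + 115))*(-189 + 150))*(-168 + 273) = (-116 + (-92 + √177)*(-39))*105 = (-116 + (3588 - 39*√177))*105 = (3472 - 39*√177)*105 = 364560 - 4095*√177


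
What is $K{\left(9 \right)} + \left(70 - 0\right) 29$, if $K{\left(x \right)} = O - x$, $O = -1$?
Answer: $2020$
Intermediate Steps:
$K{\left(x \right)} = -1 - x$
$K{\left(9 \right)} + \left(70 - 0\right) 29 = \left(-1 - 9\right) + \left(70 - 0\right) 29 = \left(-1 - 9\right) + \left(70 + 0\right) 29 = -10 + 70 \cdot 29 = -10 + 2030 = 2020$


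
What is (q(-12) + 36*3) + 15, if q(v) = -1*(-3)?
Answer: 126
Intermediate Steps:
q(v) = 3
(q(-12) + 36*3) + 15 = (3 + 36*3) + 15 = (3 + 108) + 15 = 111 + 15 = 126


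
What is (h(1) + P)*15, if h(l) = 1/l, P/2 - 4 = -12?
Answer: -225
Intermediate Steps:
P = -16 (P = 8 + 2*(-12) = 8 - 24 = -16)
(h(1) + P)*15 = (1/1 - 16)*15 = (1 - 16)*15 = -15*15 = -225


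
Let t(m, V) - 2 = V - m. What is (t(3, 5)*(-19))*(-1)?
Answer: 76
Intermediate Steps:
t(m, V) = 2 + V - m (t(m, V) = 2 + (V - m) = 2 + V - m)
(t(3, 5)*(-19))*(-1) = ((2 + 5 - 1*3)*(-19))*(-1) = ((2 + 5 - 3)*(-19))*(-1) = (4*(-19))*(-1) = -76*(-1) = 76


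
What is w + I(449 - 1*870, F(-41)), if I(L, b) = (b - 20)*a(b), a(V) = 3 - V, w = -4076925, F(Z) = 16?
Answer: -4076873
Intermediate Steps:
I(L, b) = (-20 + b)*(3 - b) (I(L, b) = (b - 20)*(3 - b) = (-20 + b)*(3 - b))
w + I(449 - 1*870, F(-41)) = -4076925 - (-20 + 16)*(-3 + 16) = -4076925 - 1*(-4)*13 = -4076925 + 52 = -4076873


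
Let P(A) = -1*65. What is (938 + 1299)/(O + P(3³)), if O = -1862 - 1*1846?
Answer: -2237/3773 ≈ -0.59290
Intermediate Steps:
O = -3708 (O = -1862 - 1846 = -3708)
P(A) = -65
(938 + 1299)/(O + P(3³)) = (938 + 1299)/(-3708 - 65) = 2237/(-3773) = 2237*(-1/3773) = -2237/3773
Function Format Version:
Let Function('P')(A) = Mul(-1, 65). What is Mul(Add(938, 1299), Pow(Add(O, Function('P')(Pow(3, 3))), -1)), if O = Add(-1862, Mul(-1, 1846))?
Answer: Rational(-2237, 3773) ≈ -0.59290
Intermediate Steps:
O = -3708 (O = Add(-1862, -1846) = -3708)
Function('P')(A) = -65
Mul(Add(938, 1299), Pow(Add(O, Function('P')(Pow(3, 3))), -1)) = Mul(Add(938, 1299), Pow(Add(-3708, -65), -1)) = Mul(2237, Pow(-3773, -1)) = Mul(2237, Rational(-1, 3773)) = Rational(-2237, 3773)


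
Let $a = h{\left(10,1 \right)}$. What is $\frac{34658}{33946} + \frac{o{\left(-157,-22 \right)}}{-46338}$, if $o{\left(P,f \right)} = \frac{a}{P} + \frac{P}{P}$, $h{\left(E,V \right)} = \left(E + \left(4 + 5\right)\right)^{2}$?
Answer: $\frac{21012180201}{20579949203} \approx 1.021$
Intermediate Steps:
$h{\left(E,V \right)} = \left(9 + E\right)^{2}$ ($h{\left(E,V \right)} = \left(E + 9\right)^{2} = \left(9 + E\right)^{2}$)
$a = 361$ ($a = \left(9 + 10\right)^{2} = 19^{2} = 361$)
$o{\left(P,f \right)} = 1 + \frac{361}{P}$ ($o{\left(P,f \right)} = \frac{361}{P} + \frac{P}{P} = \frac{361}{P} + 1 = 1 + \frac{361}{P}$)
$\frac{34658}{33946} + \frac{o{\left(-157,-22 \right)}}{-46338} = \frac{34658}{33946} + \frac{\frac{1}{-157} \left(361 - 157\right)}{-46338} = 34658 \cdot \frac{1}{33946} + \left(- \frac{1}{157}\right) 204 \left(- \frac{1}{46338}\right) = \frac{17329}{16973} - - \frac{34}{1212511} = \frac{17329}{16973} + \frac{34}{1212511} = \frac{21012180201}{20579949203}$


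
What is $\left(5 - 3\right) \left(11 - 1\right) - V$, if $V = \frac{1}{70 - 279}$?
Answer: $\frac{4181}{209} \approx 20.005$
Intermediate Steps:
$V = - \frac{1}{209}$ ($V = \frac{1}{-209} = - \frac{1}{209} \approx -0.0047847$)
$\left(5 - 3\right) \left(11 - 1\right) - V = \left(5 - 3\right) \left(11 - 1\right) - - \frac{1}{209} = \left(5 - 3\right) 10 + \frac{1}{209} = 2 \cdot 10 + \frac{1}{209} = 20 + \frac{1}{209} = \frac{4181}{209}$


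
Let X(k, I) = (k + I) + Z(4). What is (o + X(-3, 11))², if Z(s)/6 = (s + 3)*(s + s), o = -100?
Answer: 59536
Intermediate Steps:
Z(s) = 12*s*(3 + s) (Z(s) = 6*((s + 3)*(s + s)) = 6*((3 + s)*(2*s)) = 6*(2*s*(3 + s)) = 12*s*(3 + s))
X(k, I) = 336 + I + k (X(k, I) = (k + I) + 12*4*(3 + 4) = (I + k) + 12*4*7 = (I + k) + 336 = 336 + I + k)
(o + X(-3, 11))² = (-100 + (336 + 11 - 3))² = (-100 + 344)² = 244² = 59536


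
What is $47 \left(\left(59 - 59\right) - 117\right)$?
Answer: $-5499$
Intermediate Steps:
$47 \left(\left(59 - 59\right) - 117\right) = 47 \left(0 - 117\right) = 47 \left(-117\right) = -5499$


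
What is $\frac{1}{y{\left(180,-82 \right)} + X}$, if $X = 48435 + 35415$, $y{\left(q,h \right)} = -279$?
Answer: $\frac{1}{83571} \approx 1.1966 \cdot 10^{-5}$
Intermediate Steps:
$X = 83850$
$\frac{1}{y{\left(180,-82 \right)} + X} = \frac{1}{-279 + 83850} = \frac{1}{83571}$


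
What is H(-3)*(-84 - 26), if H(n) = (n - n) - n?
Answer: -330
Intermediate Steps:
H(n) = -n (H(n) = 0 - n = -n)
H(-3)*(-84 - 26) = (-1*(-3))*(-84 - 26) = 3*(-110) = -330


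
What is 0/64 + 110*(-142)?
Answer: -15620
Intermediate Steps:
0/64 + 110*(-142) = 0*(1/64) - 15620 = 0 - 15620 = -15620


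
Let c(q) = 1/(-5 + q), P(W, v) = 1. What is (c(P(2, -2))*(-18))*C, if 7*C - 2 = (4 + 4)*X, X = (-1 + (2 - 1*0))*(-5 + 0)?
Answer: -171/7 ≈ -24.429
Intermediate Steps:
X = -5 (X = (-1 + (2 + 0))*(-5) = (-1 + 2)*(-5) = 1*(-5) = -5)
C = -38/7 (C = 2/7 + ((4 + 4)*(-5))/7 = 2/7 + (8*(-5))/7 = 2/7 + (1/7)*(-40) = 2/7 - 40/7 = -38/7 ≈ -5.4286)
(c(P(2, -2))*(-18))*C = (-18/(-5 + 1))*(-38/7) = (-18/(-4))*(-38/7) = -1/4*(-18)*(-38/7) = (9/2)*(-38/7) = -171/7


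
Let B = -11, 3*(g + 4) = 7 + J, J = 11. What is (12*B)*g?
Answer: -264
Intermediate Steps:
g = 2 (g = -4 + (7 + 11)/3 = -4 + (⅓)*18 = -4 + 6 = 2)
(12*B)*g = (12*(-11))*2 = -132*2 = -264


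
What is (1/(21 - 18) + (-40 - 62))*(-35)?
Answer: 10675/3 ≈ 3558.3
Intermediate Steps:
(1/(21 - 18) + (-40 - 62))*(-35) = (1/3 - 102)*(-35) = -305/3*(-35) = 10675/3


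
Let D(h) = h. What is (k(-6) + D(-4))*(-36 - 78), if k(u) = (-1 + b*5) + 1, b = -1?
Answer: 1026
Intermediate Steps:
k(u) = -5 (k(u) = (-1 - 1*5) + 1 = (-1 - 5) + 1 = -6 + 1 = -5)
(k(-6) + D(-4))*(-36 - 78) = (-5 - 4)*(-36 - 78) = -9*(-114) = 1026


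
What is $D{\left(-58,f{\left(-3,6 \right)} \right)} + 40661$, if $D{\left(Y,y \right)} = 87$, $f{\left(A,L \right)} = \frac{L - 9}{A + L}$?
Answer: $40748$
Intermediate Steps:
$f{\left(A,L \right)} = \frac{-9 + L}{A + L}$
$D{\left(-58,f{\left(-3,6 \right)} \right)} + 40661 = 87 + 40661 = 40748$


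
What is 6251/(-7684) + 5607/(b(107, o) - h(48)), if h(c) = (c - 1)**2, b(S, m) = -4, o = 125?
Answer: -56917651/17004692 ≈ -3.3472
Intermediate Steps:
h(c) = (-1 + c)**2
6251/(-7684) + 5607/(b(107, o) - h(48)) = 6251/(-7684) + 5607/(-4 - (-1 + 48)**2) = 6251*(-1/7684) + 5607/(-4 - 1*47**2) = -6251/7684 + 5607/(-4 - 1*2209) = -6251/7684 + 5607/(-4 - 2209) = -6251/7684 + 5607/(-2213) = -6251/7684 + 5607*(-1/2213) = -6251/7684 - 5607/2213 = -56917651/17004692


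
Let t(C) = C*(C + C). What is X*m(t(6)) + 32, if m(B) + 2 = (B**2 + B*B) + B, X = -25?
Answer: -260918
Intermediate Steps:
t(C) = 2*C**2 (t(C) = C*(2*C) = 2*C**2)
m(B) = -2 + B + 2*B**2 (m(B) = -2 + ((B**2 + B*B) + B) = -2 + ((B**2 + B**2) + B) = -2 + (2*B**2 + B) = -2 + (B + 2*B**2) = -2 + B + 2*B**2)
X*m(t(6)) + 32 = -25*(-2 + 2*6**2 + 2*(2*6**2)**2) + 32 = -25*(-2 + 2*36 + 2*(2*36)**2) + 32 = -25*(-2 + 72 + 2*72**2) + 32 = -25*(-2 + 72 + 2*5184) + 32 = -25*(-2 + 72 + 10368) + 32 = -25*10438 + 32 = -260950 + 32 = -260918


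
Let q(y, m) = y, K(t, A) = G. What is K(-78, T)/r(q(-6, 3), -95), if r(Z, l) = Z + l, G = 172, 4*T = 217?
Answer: -172/101 ≈ -1.7030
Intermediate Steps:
T = 217/4 (T = (¼)*217 = 217/4 ≈ 54.250)
K(t, A) = 172
K(-78, T)/r(q(-6, 3), -95) = 172/(-6 - 95) = 172/(-101) = 172*(-1/101) = -172/101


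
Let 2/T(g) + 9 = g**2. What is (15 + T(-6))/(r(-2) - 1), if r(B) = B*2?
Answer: -407/135 ≈ -3.0148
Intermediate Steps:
T(g) = 2/(-9 + g**2)
r(B) = 2*B
(15 + T(-6))/(r(-2) - 1) = (15 + 2/(-9 + (-6)**2))/(2*(-2) - 1) = (15 + 2/(-9 + 36))/(-4 - 1) = (15 + 2/27)/(-5) = -(15 + 2*(1/27))/5 = -(15 + 2/27)/5 = -1/5*407/27 = -407/135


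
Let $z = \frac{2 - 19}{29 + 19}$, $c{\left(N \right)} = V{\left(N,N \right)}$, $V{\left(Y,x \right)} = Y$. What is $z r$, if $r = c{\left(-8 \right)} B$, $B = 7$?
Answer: $\frac{119}{6} \approx 19.833$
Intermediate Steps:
$c{\left(N \right)} = N$
$r = -56$ ($r = \left(-8\right) 7 = -56$)
$z = - \frac{17}{48} \approx -0.35417$
$z r = \left(- \frac{17}{48}\right) \left(-56\right) = \frac{119}{6}$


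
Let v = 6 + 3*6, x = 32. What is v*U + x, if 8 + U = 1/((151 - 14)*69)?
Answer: -504152/3151 ≈ -160.00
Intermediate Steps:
v = 24 (v = 6 + 18 = 24)
U = -75623/9453 (U = -8 + 1/((151 - 14)*69) = -8 + (1/69)/137 = -8 + (1/137)*(1/69) = -8 + 1/9453 = -75623/9453 ≈ -7.9999)
v*U + x = 24*(-75623/9453) + 32 = -604984/3151 + 32 = -504152/3151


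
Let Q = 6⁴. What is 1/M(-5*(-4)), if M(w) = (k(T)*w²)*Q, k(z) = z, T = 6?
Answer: 1/3110400 ≈ 3.2150e-7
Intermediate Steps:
Q = 1296
M(w) = 7776*w² (M(w) = (6*w²)*1296 = 7776*w²)
1/M(-5*(-4)) = 1/(7776*(-5*(-4))²) = 1/(7776*20²) = 1/(7776*400) = 1/3110400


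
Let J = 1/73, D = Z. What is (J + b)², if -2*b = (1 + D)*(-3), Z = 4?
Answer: 1203409/21316 ≈ 56.456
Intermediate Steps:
D = 4
J = 1/73 ≈ 0.013699
b = 15/2 (b = -(1 + 4)*(-3)/2 = -5*(-3)/2 = -½*(-15) = 15/2 ≈ 7.5000)
(J + b)² = (1/73 + 15/2)² = (1097/146)² = 1203409/21316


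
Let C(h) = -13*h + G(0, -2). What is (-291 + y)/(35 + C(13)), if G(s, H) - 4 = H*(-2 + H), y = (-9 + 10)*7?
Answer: 142/61 ≈ 2.3279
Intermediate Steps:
y = 7 (y = 1*7 = 7)
G(s, H) = 4 + H*(-2 + H)
C(h) = 12 - 13*h (C(h) = -13*h + (4 + (-2)² - 2*(-2)) = -13*h + (4 + 4 + 4) = -13*h + 12 = 12 - 13*h)
(-291 + y)/(35 + C(13)) = (-291 + 7)/(35 + (12 - 13*13)) = -284/(35 + (12 - 169)) = -284/(35 - 157) = -284/(-122) = -284*(-1/122) = 142/61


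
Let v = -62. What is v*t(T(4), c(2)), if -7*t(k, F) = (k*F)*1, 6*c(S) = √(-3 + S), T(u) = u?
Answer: 124*I/21 ≈ 5.9048*I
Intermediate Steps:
c(S) = √(-3 + S)/6
t(k, F) = -F*k/7 (t(k, F) = -k*F/7 = -F*k/7)
v*t(T(4), c(2)) = -(-62)*√(-3 + 2)/6*4/7 = -(-62)*√(-1)/6*4/7 = -(-62)*I/6*4/7 = -(-124)*I/21 = 124*I/21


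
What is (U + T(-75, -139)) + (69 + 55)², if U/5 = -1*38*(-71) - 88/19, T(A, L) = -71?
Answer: 546665/19 ≈ 28772.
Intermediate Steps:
U = 255870/19 (U = 5*(-1*38*(-71) - 88/19) = 5*(-38*(-71) - 88*1/19) = 5*(2698 - 88/19) = 5*(51174/19) = 255870/19 ≈ 13467.)
(U + T(-75, -139)) + (69 + 55)² = (255870/19 - 71) + (69 + 55)² = 254521/19 + 124² = 254521/19 + 15376 = 546665/19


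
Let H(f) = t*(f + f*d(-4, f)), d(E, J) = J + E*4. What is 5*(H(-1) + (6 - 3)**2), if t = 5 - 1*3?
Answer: 205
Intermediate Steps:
d(E, J) = J + 4*E
t = 2 (t = 5 - 3 = 2)
H(f) = 2*f + 2*f*(-16 + f) (H(f) = 2*(f + f*(f + 4*(-4))) = 2*(f + f*(f - 16)) = 2*(f + f*(-16 + f)) = 2*f + 2*f*(-16 + f))
5*(H(-1) + (6 - 3)**2) = 5*(2*(-1)*(-15 - 1) + (6 - 3)**2) = 5*(2*(-1)*(-16) + 3**2) = 5*(32 + 9) = 5*41 = 205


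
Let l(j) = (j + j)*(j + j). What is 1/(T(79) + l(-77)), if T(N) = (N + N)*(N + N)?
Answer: 1/48680 ≈ 2.0542e-5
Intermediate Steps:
T(N) = 4*N² (T(N) = (2*N)*(2*N) = 4*N²)
l(j) = 4*j² (l(j) = (2*j)*(2*j) = 4*j²)
1/(T(79) + l(-77)) = 1/(4*79² + 4*(-77)²) = 1/(4*6241 + 4*5929) = 1/(24964 + 23716) = 1/48680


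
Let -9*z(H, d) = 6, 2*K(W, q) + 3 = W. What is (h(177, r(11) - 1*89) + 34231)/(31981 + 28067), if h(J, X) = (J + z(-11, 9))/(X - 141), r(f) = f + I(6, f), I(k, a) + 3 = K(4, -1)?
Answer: 45491941/79803792 ≈ 0.57005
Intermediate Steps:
K(W, q) = -3/2 + W/2
z(H, d) = -⅔ (z(H, d) = -⅑*6 = -⅔)
I(k, a) = -5/2 (I(k, a) = -3 + (-3/2 + (½)*4) = -3 + (-3/2 + 2) = -3 + ½ = -5/2)
r(f) = -5/2 + f (r(f) = f - 5/2 = -5/2 + f)
h(J, X) = (-⅔ + J)/(-141 + X) (h(J, X) = (J - ⅔)/(X - 141) = (-⅔ + J)/(-141 + X))
(h(177, r(11) - 1*89) + 34231)/(31981 + 28067) = ((-⅔ + 177)/(-141 + ((-5/2 + 11) - 1*89)) + 34231)/(31981 + 28067) = ((529/3)/(-141 + (17/2 - 89)) + 34231)/60048 = ((529/3)/(-141 - 161/2) + 34231)*(1/60048) = ((529/3)/(-443/2) + 34231)*(1/60048) = (-2/443*529/3 + 34231)*(1/60048) = (-1058/1329 + 34231)*(1/60048) = (45491941/1329)*(1/60048) = 45491941/79803792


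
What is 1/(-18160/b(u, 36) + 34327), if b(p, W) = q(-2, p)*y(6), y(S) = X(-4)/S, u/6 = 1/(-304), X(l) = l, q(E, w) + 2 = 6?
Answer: 1/41137 ≈ 2.4309e-5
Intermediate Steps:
q(E, w) = 4 (q(E, w) = -2 + 6 = 4)
u = -3/152 (u = 6/(-304) = 6*(-1/304) = -3/152 ≈ -0.019737)
y(S) = -4/S
b(p, W) = -8/3 (b(p, W) = 4*(-4/6) = 4*(-4*⅙) = 4*(-⅔) = -8/3)
1/(-18160/b(u, 36) + 34327) = 1/(-18160/(-8/3) + 34327) = 1/(-18160*(-3/8) + 34327) = 1/(6810 + 34327) = 1/41137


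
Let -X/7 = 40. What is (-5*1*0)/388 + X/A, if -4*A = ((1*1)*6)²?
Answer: 280/9 ≈ 31.111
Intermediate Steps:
X = -280 (X = -7*40 = -280)
A = -9 (A = -((1*1)*6)²/4 = -(1*6)²/4 = -¼*6² = -¼*36 = -9)
(-5*1*0)/388 + X/A = (-5*1*0)/388 - 280/(-9) = -5*0*(1/388) - 280*(-⅑) = 0*(1/388) + 280/9 = 0 + 280/9 = 280/9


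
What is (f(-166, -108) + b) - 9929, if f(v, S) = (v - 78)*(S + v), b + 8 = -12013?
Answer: 44906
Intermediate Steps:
b = -12021 (b = -8 - 12013 = -12021)
f(v, S) = (-78 + v)*(S + v)
(f(-166, -108) + b) - 9929 = (((-166)² - 78*(-108) - 78*(-166) - 108*(-166)) - 12021) - 9929 = ((27556 + 8424 + 12948 + 17928) - 12021) - 9929 = (66856 - 12021) - 9929 = 54835 - 9929 = 44906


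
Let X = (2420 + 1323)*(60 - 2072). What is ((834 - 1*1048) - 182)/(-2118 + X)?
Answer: 198/3766517 ≈ 5.2568e-5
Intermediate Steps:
X = -7530916 (X = 3743*(-2012) = -7530916)
((834 - 1*1048) - 182)/(-2118 + X) = ((834 - 1*1048) - 182)/(-2118 - 7530916) = ((834 - 1048) - 182)/(-7533034) = (-214 - 182)*(-1/7533034) = -396*(-1/7533034) = 198/3766517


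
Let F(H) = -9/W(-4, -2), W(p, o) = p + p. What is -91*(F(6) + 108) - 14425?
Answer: -194843/8 ≈ -24355.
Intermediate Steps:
W(p, o) = 2*p
F(H) = 9/8 (F(H) = -9/(2*(-4)) = -9/(-8) = -9*(-⅛) = 9/8)
-91*(F(6) + 108) - 14425 = -91*(9/8 + 108) - 14425 = -91*873/8 - 14425 = -79443/8 - 14425 = -194843/8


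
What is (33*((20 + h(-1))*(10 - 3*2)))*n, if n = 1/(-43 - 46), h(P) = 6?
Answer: -3432/89 ≈ -38.562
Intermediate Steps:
n = -1/89 (n = 1/(-89) = -1/89 ≈ -0.011236)
(33*((20 + h(-1))*(10 - 3*2)))*n = (33*((20 + 6)*(10 - 3*2)))*(-1/89) = (33*(26*(10 - 6)))*(-1/89) = (33*(26*4))*(-1/89) = (33*104)*(-1/89) = 3432*(-1/89) = -3432/89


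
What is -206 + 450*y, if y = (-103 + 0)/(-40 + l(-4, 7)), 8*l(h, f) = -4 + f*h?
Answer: 18643/22 ≈ 847.41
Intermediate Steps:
l(h, f) = -1/2 + f*h/8 (l(h, f) = (-4 + f*h)/8 = -1/2 + f*h/8)
y = 103/44 (y = (-103 + 0)/(-40 + (-1/2 + (1/8)*7*(-4))) = -103/(-40 + (-1/2 - 7/2)) = -103/(-40 - 4) = -103/(-44) = -103*(-1/44) = 103/44 ≈ 2.3409)
-206 + 450*y = -206 + 450*(103/44) = -206 + 23175/22 = 18643/22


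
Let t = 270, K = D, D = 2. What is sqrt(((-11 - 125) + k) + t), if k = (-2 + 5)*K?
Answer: 2*sqrt(35) ≈ 11.832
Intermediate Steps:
K = 2
k = 6 (k = (-2 + 5)*2 = 3*2 = 6)
sqrt(((-11 - 125) + k) + t) = sqrt(((-11 - 125) + 6) + 270) = sqrt((-136 + 6) + 270) = sqrt(-130 + 270) = sqrt(140) = 2*sqrt(35)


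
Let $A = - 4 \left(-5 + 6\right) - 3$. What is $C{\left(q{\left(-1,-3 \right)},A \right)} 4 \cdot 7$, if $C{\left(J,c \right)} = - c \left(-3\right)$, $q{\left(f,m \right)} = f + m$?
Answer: $-588$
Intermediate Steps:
$A = -7$ ($A = \left(-4\right) 1 - 3 = -4 - 3 = -7$)
$C{\left(J,c \right)} = 3 c$
$C{\left(q{\left(-1,-3 \right)},A \right)} 4 \cdot 7 = 3 \left(-7\right) 4 \cdot 7 = \left(-21\right) 4 \cdot 7 = \left(-84\right) 7 = -588$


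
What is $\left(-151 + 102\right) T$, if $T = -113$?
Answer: $5537$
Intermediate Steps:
$\left(-151 + 102\right) T = \left(-151 + 102\right) \left(-113\right) = \left(-49\right) \left(-113\right) = 5537$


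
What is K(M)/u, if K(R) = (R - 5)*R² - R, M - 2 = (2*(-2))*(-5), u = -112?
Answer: -4103/56 ≈ -73.268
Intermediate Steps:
M = 22 (M = 2 + (2*(-2))*(-5) = 2 - 4*(-5) = 2 + 20 = 22)
K(R) = -R + R²*(-5 + R) (K(R) = (-5 + R)*R² - R = R²*(-5 + R) - R = -R + R²*(-5 + R))
K(M)/u = (22*(-1 + 22² - 5*22))/(-112) = (22*(-1 + 484 - 110))*(-1/112) = (22*373)*(-1/112) = 8206*(-1/112) = -4103/56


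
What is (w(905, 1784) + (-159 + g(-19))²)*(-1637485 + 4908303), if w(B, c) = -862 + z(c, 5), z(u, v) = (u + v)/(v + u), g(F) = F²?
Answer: 130646283374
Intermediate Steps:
z(u, v) = 1 (z(u, v) = (u + v)/(u + v) = 1)
w(B, c) = -861 (w(B, c) = -862 + 1 = -861)
(w(905, 1784) + (-159 + g(-19))²)*(-1637485 + 4908303) = (-861 + (-159 + (-19)²)²)*(-1637485 + 4908303) = (-861 + (-159 + 361)²)*3270818 = (-861 + 202²)*3270818 = (-861 + 40804)*3270818 = 39943*3270818 = 130646283374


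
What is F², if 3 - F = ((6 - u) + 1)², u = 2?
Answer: 484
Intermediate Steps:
F = -22 (F = 3 - ((6 - 1*2) + 1)² = 3 - ((6 - 2) + 1)² = 3 - (4 + 1)² = 3 - 1*5² = 3 - 1*25 = 3 - 25 = -22)
F² = (-22)² = 484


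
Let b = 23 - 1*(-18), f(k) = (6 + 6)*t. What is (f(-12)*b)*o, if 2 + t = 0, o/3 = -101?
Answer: 298152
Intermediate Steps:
o = -303 (o = 3*(-101) = -303)
t = -2 (t = -2 + 0 = -2)
f(k) = -24 (f(k) = (6 + 6)*(-2) = 12*(-2) = -24)
b = 41 (b = 23 + 18 = 41)
(f(-12)*b)*o = -24*41*(-303) = -984*(-303) = 298152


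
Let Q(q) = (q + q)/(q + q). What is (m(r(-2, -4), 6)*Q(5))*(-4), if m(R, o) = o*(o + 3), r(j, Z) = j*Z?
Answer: -216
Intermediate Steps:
r(j, Z) = Z*j
Q(q) = 1 (Q(q) = (2*q)/((2*q)) = (2*q)*(1/(2*q)) = 1)
m(R, o) = o*(3 + o)
(m(r(-2, -4), 6)*Q(5))*(-4) = ((6*(3 + 6))*1)*(-4) = ((6*9)*1)*(-4) = (54*1)*(-4) = 54*(-4) = -216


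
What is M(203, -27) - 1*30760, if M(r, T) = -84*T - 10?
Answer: -28502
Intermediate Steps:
M(r, T) = -10 - 84*T
M(203, -27) - 1*30760 = (-10 - 84*(-27)) - 1*30760 = (-10 + 2268) - 30760 = 2258 - 30760 = -28502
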